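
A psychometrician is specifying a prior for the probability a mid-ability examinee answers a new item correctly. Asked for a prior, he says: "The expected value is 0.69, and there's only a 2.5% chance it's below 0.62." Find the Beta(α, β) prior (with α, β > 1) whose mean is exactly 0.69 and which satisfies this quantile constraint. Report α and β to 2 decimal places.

α ≈ 121.69, β ≈ 54.67

With mean 0.69 fixed, write α = 0.69s, β = 0.31s where s = α+β.
Need P(θ < 0.62) = 0.025 under Beta(0.69s, 0.31s). Normal approximation: (q−m)/√(m(1−m)/s) ≈ z_{0.025} = -1.96, so s ≈ 0.69·0.31·(-1.96)²/(0.62−0.69)² = 167.7.
At s = 167.7: P(θ<0.62) ≈ 0.028. Adjusting to match 0.025 gives s ≈ 176.37.
So α = 0.69·176.37 ≈ 121.69, β = 0.31·176.37 ≈ 54.67.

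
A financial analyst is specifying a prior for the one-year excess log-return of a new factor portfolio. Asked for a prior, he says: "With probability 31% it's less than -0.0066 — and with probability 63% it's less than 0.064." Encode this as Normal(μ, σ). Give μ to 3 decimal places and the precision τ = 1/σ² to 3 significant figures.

The p-quantile of Normal(μ,σ) is μ + z_p·σ, with z_{0.31} = -0.4959 and z_{0.63} = 0.3319.
Eliminate σ: μ = (z₂·x₁ − z₁·x₂)/(z₂ − z₁) = (0.3319·-0.0066 − (-0.4959)·0.064)/0.8277 = 0.036.
Then σ = (x₂ − x₁)/(z₂ − z₁) = (0.064 − -0.0066)/0.8277 = 0.085.
Precision τ = 1/σ² = 1/0.0853² = 137.

μ = 0.036, τ = 137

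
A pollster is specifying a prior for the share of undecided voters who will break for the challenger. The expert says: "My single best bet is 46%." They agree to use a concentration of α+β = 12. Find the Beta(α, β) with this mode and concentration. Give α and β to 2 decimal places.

α = 5.60, β = 6.40

For α,β > 1 the Beta mode is (α−1)/(α+β−2). With α+β = 12, the mode is (α−1)/10.
Set (α−1)/10 = 0.46 → α = 1 + 0.46·10 = 5.60.
β = 12 − α = 6.40.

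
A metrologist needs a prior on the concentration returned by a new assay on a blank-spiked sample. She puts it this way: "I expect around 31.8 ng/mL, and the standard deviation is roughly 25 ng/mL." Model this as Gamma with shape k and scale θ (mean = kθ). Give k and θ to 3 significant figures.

For Gamma(k, scale θ): mean = kθ, variance = kθ², so CV = 1/√k.
CV = SD/mean = 25/31.8 = 0.7862, hence k = 1/CV² = 1.62.
Then θ = mean/k = 31.8/1.62 = 19.7.

k ≈ 1.62, θ ≈ 19.7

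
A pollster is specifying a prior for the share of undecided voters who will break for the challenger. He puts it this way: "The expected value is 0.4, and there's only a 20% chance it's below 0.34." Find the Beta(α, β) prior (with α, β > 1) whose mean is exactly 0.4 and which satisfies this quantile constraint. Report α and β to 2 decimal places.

α ≈ 19.17, β ≈ 28.76

With mean 0.4 fixed, write α = 0.4s, β = 0.6s where s = α+β.
Need P(θ < 0.34) = 0.2 under Beta(0.4s, 0.6s). Normal approximation: (q−m)/√(m(1−m)/s) ≈ z_{0.2} = -0.842, so s ≈ 0.4·0.6·(-0.842)²/(0.34−0.4)² = 47.2.
At s = 47.2: P(θ<0.34) ≈ 0.202. Adjusting to match 0.2 gives s ≈ 47.93.
So α = 0.4·47.93 ≈ 19.17, β = 0.6·47.93 ≈ 28.76.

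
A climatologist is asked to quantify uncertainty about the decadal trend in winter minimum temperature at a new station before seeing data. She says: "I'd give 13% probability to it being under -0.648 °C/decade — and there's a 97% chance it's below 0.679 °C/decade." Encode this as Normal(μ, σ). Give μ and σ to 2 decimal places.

μ = -0.15, σ = 0.44

The p-quantile of Normal(μ,σ) is μ + z_p·σ, with z_{0.13} = -1.126 and z_{0.97} = 1.881.
Eliminate σ: μ = (z₂·x₁ − z₁·x₂)/(z₂ − z₁) = (1.881·-0.648 − (-1.126)·0.679)/3.007 = -0.15.
Then σ = (x₂ − x₁)/(z₂ − z₁) = (0.679 − -0.648)/3.007 = 0.44.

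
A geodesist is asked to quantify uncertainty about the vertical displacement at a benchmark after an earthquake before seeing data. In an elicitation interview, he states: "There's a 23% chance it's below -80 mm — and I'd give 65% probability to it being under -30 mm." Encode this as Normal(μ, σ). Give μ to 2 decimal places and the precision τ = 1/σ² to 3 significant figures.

μ = -47.14, τ = 0.000506

The p-quantile of Normal(μ,σ) is μ + z_p·σ, with z_{0.23} = -0.7388 and z_{0.65} = 0.3853.
Eliminate σ: μ = (z₂·x₁ − z₁·x₂)/(z₂ − z₁) = (0.3853·-80 − (-0.7388)·-30)/1.124 = -47.14.
Then σ = (x₂ − x₁)/(z₂ − z₁) = (-30 − -80)/1.124 = 44.48.
Precision τ = 1/σ² = 1/44.48² = 0.000506.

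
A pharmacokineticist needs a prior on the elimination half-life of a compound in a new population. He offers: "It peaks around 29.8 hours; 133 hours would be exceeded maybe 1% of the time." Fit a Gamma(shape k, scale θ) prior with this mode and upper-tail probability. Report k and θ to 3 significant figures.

Gamma(k,θ) with k>1 has mode (k−1)θ, so θ = 29.8/(k−1).
Need P(X < 133) = 0.99 with θ tied to k this way. Start at k = 2, θ = 29.8: P(X<133) ≈ 0.937.
Too low — raise k to concentrate. Iterating converges to k ≈ 2.81.
Then θ = 29.8/(2.81−1) ≈ 16.5.

k ≈ 2.81, θ ≈ 16.5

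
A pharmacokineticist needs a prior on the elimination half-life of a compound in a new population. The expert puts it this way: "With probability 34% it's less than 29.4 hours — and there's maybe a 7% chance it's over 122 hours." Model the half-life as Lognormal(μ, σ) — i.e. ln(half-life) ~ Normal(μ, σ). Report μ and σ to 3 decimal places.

If T ~ Lognormal(μ,σ) then ln T ~ Normal(μ,σ), so the p-quantile of ln T is μ + z_p·σ.
ln(29.4) = 3.381 and ln(122) = 4.804; z_{0.34} = -0.4125, z_{0.93} = 1.476.
σ = (4.804 − 3.381)/(1.476 − (-0.4125)) = 0.754.
μ = 3.381 − (-0.4125)·0.754 = 3.692.

μ ≈ 3.692, σ ≈ 0.754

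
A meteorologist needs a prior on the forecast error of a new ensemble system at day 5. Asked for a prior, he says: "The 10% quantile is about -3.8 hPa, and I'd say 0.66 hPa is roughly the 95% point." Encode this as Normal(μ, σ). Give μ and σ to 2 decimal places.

μ = -1.85, σ = 1.52

The p-quantile of Normal(μ,σ) is μ + z_p·σ, with z_{0.1} = -1.282 and z_{0.95} = 1.645.
Eliminate σ: μ = (z₂·x₁ − z₁·x₂)/(z₂ − z₁) = (1.645·-3.8 − (-1.282)·0.66)/2.926 = -1.85.
Then σ = (x₂ − x₁)/(z₂ − z₁) = (0.66 − -3.8)/2.926 = 1.52.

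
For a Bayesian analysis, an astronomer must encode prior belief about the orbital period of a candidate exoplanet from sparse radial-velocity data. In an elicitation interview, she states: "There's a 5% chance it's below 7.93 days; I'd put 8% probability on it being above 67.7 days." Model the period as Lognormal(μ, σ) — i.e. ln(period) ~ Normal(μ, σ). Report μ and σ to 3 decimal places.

If T ~ Lognormal(μ,σ) then ln T ~ Normal(μ,σ), so the p-quantile of ln T is μ + z_p·σ.
ln(7.93) = 2.071 and ln(67.7) = 4.215; z_{0.05} = -1.645, z_{0.92} = 1.405.
σ = (4.215 − 2.071)/(1.405 − (-1.645)) = 0.703.
μ = 2.071 − (-1.645)·0.703 = 3.227.

μ ≈ 3.227, σ ≈ 0.703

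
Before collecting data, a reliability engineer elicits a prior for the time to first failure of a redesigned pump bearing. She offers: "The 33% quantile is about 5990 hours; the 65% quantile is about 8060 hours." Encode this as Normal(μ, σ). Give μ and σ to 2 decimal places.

μ = 7093.47, σ = 2508.38

For Normal(μ,σ), the p-quantile is μ + z_p·σ. Here z_{0.33} = -0.4399, z_{0.65} = 0.3853.
So 5990 = μ − 0.4399σ and 8060 = μ + 0.3853σ.
Subtracting: σ = (8060 − 5990)/(0.3853 − (-0.4399)) = 2508.38.
Then μ = 5990 − (-0.4399)·2508.38 = 7093.47.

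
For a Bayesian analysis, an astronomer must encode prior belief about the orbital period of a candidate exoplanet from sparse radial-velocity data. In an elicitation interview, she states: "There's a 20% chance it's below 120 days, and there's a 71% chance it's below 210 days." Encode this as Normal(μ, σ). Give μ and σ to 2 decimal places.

For Normal(μ,σ), the p-quantile is μ + z_p·σ. Here z_{0.2} = -0.8416, z_{0.71} = 0.5534.
So 120 = μ − 0.8416σ and 210 = μ + 0.5534σ.
Subtracting: σ = (210 − 120)/(0.5534 − (-0.8416)) = 64.52.
Then μ = 120 − (-0.8416)·64.52 = 174.30.

μ = 174.30, σ = 64.52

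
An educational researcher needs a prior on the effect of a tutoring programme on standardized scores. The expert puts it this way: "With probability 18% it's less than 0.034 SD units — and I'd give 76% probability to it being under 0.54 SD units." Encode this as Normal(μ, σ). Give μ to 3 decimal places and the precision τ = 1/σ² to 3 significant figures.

The p-quantile of Normal(μ,σ) is μ + z_p·σ, with z_{0.18} = -0.9154 and z_{0.76} = 0.7063.
Eliminate σ: μ = (z₂·x₁ − z₁·x₂)/(z₂ − z₁) = (0.7063·0.034 − (-0.9154)·0.54)/1.622 = 0.320.
Then σ = (x₂ − x₁)/(z₂ − z₁) = (0.54 − 0.034)/1.622 = 0.312.
Precision τ = 1/σ² = 1/0.312² = 10.3.

μ = 0.320, τ = 10.3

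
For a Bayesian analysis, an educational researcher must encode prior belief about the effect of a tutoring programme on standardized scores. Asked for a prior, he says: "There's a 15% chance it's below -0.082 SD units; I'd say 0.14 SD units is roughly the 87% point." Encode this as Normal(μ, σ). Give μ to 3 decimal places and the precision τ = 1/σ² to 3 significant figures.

μ = 0.024, τ = 94.9

The p-quantile of Normal(μ,σ) is μ + z_p·σ, with z_{0.15} = -1.036 and z_{0.87} = 1.126.
Eliminate σ: μ = (z₂·x₁ − z₁·x₂)/(z₂ − z₁) = (1.126·-0.082 − (-1.036)·0.14)/2.163 = 0.024.
Then σ = (x₂ − x₁)/(z₂ − z₁) = (0.14 − -0.082)/2.163 = 0.103.
Precision τ = 1/σ² = 1/0.1026² = 94.9.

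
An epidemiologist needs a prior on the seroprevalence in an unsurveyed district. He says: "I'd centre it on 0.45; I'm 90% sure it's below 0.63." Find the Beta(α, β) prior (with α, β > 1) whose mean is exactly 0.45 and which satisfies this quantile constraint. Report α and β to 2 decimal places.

α ≈ 5.60, β ≈ 6.85

With mean 0.45 fixed, write α = 0.45s, β = 0.55s where s = α+β.
Need P(θ < 0.63) = 0.9 under Beta(0.45s, 0.55s). Normal approximation: (q−m)/√(m(1−m)/s) ≈ z_{0.9} = 1.28, so s ≈ 0.45·0.55·(1.28)²/(0.63−0.45)² = 12.5.
At s = 12.5: P(θ<0.63) ≈ 0.901. Adjusting to match 0.9 gives s ≈ 12.45.
So α = 0.45·12.45 ≈ 5.60, β = 0.55·12.45 ≈ 6.85.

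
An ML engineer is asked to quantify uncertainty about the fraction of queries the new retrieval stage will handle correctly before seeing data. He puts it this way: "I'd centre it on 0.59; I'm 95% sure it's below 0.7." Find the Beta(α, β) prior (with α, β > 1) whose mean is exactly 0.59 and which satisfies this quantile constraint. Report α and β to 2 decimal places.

With mean 0.59 fixed, write α = 0.59s, β = 0.41s where s = α+β.
Need P(θ < 0.7) = 0.95 under Beta(0.59s, 0.41s). Normal approximation: (q−m)/√(m(1−m)/s) ≈ z_{0.95} = 1.64, so s ≈ 0.59·0.41·(1.64)²/(0.7−0.59)² = 54.1.
At s = 54.1: P(θ<0.7) ≈ 0.955. Adjusting to match 0.95 gives s ≈ 51.26.
So α = 0.59·51.26 ≈ 30.24, β = 0.41·51.26 ≈ 21.02.

α ≈ 30.24, β ≈ 21.02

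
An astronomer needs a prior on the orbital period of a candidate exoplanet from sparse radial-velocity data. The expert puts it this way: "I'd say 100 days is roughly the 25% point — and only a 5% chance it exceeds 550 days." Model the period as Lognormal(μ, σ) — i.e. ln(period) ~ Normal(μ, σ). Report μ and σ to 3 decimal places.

If T ~ Lognormal(μ,σ) then ln T ~ Normal(μ,σ), so the p-quantile of ln T is μ + z_p·σ.
ln(100) = 4.605 and ln(550) = 6.31; z_{0.25} = -0.6745, z_{0.95} = 1.645.
σ = (6.31 − 4.605)/(1.645 − (-0.6745)) = 0.735.
μ = 4.605 − (-0.6745)·0.735 = 5.101.

μ ≈ 5.101, σ ≈ 0.735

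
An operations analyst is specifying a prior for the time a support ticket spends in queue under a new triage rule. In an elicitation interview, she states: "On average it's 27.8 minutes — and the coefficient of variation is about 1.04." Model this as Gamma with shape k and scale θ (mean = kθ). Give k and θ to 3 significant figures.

k ≈ 0.925, θ ≈ 30.1

For Gamma(k, scale θ): mean = kθ, variance = kθ², so CV = 1/√k.
CV = 1.04, hence k = 1/CV² = 0.925.
Then θ = mean/k = 27.8/0.925 = 30.1.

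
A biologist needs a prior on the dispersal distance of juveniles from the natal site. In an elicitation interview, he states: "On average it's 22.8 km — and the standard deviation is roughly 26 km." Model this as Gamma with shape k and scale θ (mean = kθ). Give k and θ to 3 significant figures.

For Gamma(k, scale θ): mean = kθ, variance = kθ², so CV = 1/√k.
CV = SD/mean = 26/22.8 = 1.14, hence k = 1/CV² = 0.769.
Then θ = mean/k = 22.8/0.769 = 29.6.

k ≈ 0.769, θ ≈ 29.6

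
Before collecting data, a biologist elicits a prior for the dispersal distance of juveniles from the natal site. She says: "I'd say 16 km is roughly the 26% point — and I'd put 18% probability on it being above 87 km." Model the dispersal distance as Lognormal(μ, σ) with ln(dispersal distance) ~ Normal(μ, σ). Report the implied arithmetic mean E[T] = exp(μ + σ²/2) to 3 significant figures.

E[T] ≈ 58.1 km

If T ~ Lognormal(μ,σ) then ln T ~ Normal(μ,σ), so the p-quantile of ln T is μ + z_p·σ.
ln(16) = 2.773 and ln(87) = 4.466; z_{0.26} = -0.6433, z_{0.82} = 0.9154.
σ = (4.466 − 2.773)/(0.9154 − (-0.6433)) = 1.086.
μ = 2.773 − (-0.6433)·1.086 = 3.471.
E[T] = exp(μ + σ²/2) = exp(3.471 + 0.5901) = 58.1 km.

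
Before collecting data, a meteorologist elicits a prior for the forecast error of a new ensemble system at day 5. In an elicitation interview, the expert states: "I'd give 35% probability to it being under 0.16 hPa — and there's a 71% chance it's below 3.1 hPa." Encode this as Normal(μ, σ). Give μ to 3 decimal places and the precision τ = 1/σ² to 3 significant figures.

μ = 1.367, τ = 0.102

For Normal(μ,σ), the p-quantile is μ + z_p·σ. Here z_{0.35} = -0.3853, z_{0.71} = 0.5534.
So 0.16 = μ − 0.3853σ and 3.1 = μ + 0.5534σ.
Subtracting: σ = (3.1 − 0.16)/(0.5534 − (-0.3853)) = 3.132.
Then μ = 0.16 − (-0.3853)·3.132 = 1.367.
Precision τ = 1/σ² = 1/3.132² = 0.102.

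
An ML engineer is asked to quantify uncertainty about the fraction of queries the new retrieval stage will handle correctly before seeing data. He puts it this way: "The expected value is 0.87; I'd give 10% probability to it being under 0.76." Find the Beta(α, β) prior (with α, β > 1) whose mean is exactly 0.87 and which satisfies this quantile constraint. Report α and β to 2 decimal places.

α ≈ 14.54, β ≈ 2.17

With mean 0.87 fixed, write α = 0.87s, β = 0.13s where s = α+β.
Need P(θ < 0.76) = 0.1 under Beta(0.87s, 0.13s). Normal approximation: (q−m)/√(m(1−m)/s) ≈ z_{0.1} = -1.28, so s ≈ 0.87·0.13·(-1.28)²/(0.76−0.87)² = 15.4.
At s = 15.4: P(θ<0.76) ≈ 0.107. Adjusting to match 0.1 gives s ≈ 16.71.
So α = 0.87·16.71 ≈ 14.54, β = 0.13·16.71 ≈ 2.17.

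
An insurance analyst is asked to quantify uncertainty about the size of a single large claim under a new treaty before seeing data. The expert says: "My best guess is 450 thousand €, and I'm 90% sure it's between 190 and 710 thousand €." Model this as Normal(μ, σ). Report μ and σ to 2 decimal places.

μ = 450.00, σ = 158.07

A symmetric 90% interval runs μ ± z·σ with z = 1.645.
Half-width = 260, so σ = 260/1.645 = 158.07.
μ is the stated best guess, 450.00.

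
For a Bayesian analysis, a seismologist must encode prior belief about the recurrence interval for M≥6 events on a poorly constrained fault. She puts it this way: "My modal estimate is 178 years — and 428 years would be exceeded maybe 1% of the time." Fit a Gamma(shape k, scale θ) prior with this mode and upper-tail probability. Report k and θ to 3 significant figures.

Gamma(k,θ) with k>1 has mode (k−1)θ, so θ = 178/(k−1).
Need P(X < 428) = 0.99 with θ tied to k this way. Start at k = 2, θ = 178: P(X<428) ≈ 0.693.
Too low — raise k to concentrate. Iterating converges to k ≈ 7.15.
Then θ = 178/(7.15−1) ≈ 28.9.

k ≈ 7.15, θ ≈ 28.9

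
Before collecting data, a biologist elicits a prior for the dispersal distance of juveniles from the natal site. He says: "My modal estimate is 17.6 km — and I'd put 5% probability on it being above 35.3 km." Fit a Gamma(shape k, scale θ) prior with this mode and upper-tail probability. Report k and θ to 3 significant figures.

k ≈ 6.72, θ ≈ 3.08

Gamma(k,θ) with k>1 has mode (k−1)θ, so θ = 17.6/(k−1).
Need P(X < 35.3) = 0.95 with θ tied to k this way. Start at k = 2, θ = 17.6: P(X<35.3) ≈ 0.596.
Too low — raise k to concentrate. Iterating converges to k ≈ 6.72.
Then θ = 17.6/(6.72−1) ≈ 3.08.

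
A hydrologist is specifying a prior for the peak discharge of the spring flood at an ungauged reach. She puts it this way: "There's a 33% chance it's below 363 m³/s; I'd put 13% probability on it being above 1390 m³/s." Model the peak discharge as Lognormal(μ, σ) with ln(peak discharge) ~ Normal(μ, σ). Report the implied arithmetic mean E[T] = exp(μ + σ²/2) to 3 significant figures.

E[T] ≈ 764 m³/s

If T ~ Lognormal(μ,σ) then ln T ~ Normal(μ,σ), so the p-quantile of ln T is μ + z_p·σ.
ln(363) = 5.894 and ln(1390) = 7.237; z_{0.33} = -0.4399, z_{0.87} = 1.126.
σ = (7.237 − 5.894)/(1.126 − (-0.4399)) = 0.857.
μ = 5.894 − (-0.4399)·0.857 = 6.272.
E[T] = exp(μ + σ²/2) = exp(6.272 + 0.3674) = 764 m³/s.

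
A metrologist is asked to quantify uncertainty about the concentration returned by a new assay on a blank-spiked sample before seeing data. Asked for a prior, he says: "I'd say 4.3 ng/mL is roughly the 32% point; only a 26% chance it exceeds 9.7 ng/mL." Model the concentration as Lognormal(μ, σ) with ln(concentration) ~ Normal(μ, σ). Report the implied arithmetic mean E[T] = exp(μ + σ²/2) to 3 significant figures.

E[T] ≈ 7.92 ng/mL

If T ~ Lognormal(μ,σ) then ln T ~ Normal(μ,σ), so the p-quantile of ln T is μ + z_p·σ.
ln(4.3) = 1.459 and ln(9.7) = 2.272; z_{0.32} = -0.4677, z_{0.74} = 0.6433.
σ = (2.272 − 1.459)/(0.6433 − (-0.4677)) = 0.732.
μ = 1.459 − (-0.4677)·0.732 = 1.801.
E[T] = exp(μ + σ²/2) = exp(1.801 + 0.2681) = 7.92 ng/mL.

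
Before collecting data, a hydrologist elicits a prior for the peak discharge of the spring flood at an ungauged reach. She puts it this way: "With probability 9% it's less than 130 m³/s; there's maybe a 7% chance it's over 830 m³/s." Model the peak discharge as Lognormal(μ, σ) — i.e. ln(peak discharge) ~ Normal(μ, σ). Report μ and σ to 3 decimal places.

μ ≈ 5.750, σ ≈ 0.658

If T ~ Lognormal(μ,σ) then ln T ~ Normal(μ,σ), so the p-quantile of ln T is μ + z_p·σ.
ln(130) = 4.868 and ln(830) = 6.721; z_{0.09} = -1.341, z_{0.93} = 1.476.
σ = (6.721 − 4.868)/(1.476 − (-1.341)) = 0.658.
μ = 4.868 − (-1.341)·0.658 = 5.750.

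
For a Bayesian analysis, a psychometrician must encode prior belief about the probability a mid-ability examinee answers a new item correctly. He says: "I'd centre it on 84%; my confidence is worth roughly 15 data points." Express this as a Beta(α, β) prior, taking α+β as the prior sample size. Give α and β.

α = 12.6, β = 2.4

Under the effective-sample-size interpretation, Beta(α, β) has prior mean α/(α+β) and prior sample size α+β.
So α+β = 15 and α/(α+β) = 0.84, giving α = 0.84·15 = 12.6 and β = 15 − 12.6 = 2.4.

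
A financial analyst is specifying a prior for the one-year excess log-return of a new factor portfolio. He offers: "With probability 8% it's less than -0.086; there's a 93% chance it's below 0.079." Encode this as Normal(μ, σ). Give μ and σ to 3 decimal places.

μ = -0.006, σ = 0.057

For Normal(μ,σ), the p-quantile is μ + z_p·σ. Here z_{0.08} = -1.405, z_{0.93} = 1.476.
So -0.086 = μ − 1.405σ and 0.079 = μ + 1.476σ.
Subtracting: σ = (0.079 − -0.086)/(1.476 − (-1.405)) = 0.057.
Then μ = -0.086 − (-1.405)·0.057 = -0.006.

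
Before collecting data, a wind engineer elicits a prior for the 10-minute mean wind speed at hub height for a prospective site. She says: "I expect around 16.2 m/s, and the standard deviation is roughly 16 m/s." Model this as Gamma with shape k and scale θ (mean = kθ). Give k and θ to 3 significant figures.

k ≈ 1.03, θ ≈ 15.8

For Gamma(k, scale θ): mean = kθ, variance = kθ², so CV = 1/√k.
CV = SD/mean = 16/16.2 = 0.9877, hence k = 1/CV² = 1.03.
Then θ = mean/k = 16.2/1.03 = 15.8.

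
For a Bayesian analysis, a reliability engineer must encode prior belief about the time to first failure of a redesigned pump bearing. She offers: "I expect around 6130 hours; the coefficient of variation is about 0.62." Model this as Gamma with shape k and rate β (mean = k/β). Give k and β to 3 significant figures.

For Gamma(k, rate β): mean = k/β, variance = k/β², so CV = 1/√k.
CV = 0.62, hence k = 1/CV² = 2.6.
Then β = k/mean = 2.6/6130 = 0.000424.

k ≈ 2.6, β ≈ 0.000424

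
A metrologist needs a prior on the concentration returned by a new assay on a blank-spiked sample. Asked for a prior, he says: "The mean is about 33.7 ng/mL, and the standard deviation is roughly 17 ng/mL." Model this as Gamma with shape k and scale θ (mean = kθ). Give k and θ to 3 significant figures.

k ≈ 3.93, θ ≈ 8.58

For Gamma(k, scale θ): mean = kθ, variance = kθ², so CV = 1/√k.
CV = SD/mean = 17/33.7 = 0.5045, hence k = 1/CV² = 3.93.
Then θ = mean/k = 33.7/3.93 = 8.58.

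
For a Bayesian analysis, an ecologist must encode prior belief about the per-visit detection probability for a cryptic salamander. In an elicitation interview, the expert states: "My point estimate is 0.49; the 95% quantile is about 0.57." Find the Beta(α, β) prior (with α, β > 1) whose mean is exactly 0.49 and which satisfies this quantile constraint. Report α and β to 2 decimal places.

α ≈ 51.48, β ≈ 53.59

With mean 0.49 fixed, write α = 0.49s, β = 0.51s where s = α+β.
Need P(θ < 0.57) = 0.95 under Beta(0.49s, 0.51s). Normal approximation: (q−m)/√(m(1−m)/s) ≈ z_{0.95} = 1.64, so s ≈ 0.49·0.51·(1.64)²/(0.57−0.49)² = 105.6.
At s = 105.6: P(θ<0.57) ≈ 0.950. Adjusting to match 0.95 gives s ≈ 105.07.
So α = 0.49·105.07 ≈ 51.48, β = 0.51·105.07 ≈ 53.59.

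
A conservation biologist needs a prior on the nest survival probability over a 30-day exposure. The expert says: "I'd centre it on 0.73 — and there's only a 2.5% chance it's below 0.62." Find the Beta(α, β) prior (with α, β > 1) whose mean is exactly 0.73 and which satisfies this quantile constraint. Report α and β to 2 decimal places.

With mean 0.73 fixed, write α = 0.73s, β = 0.27s where s = α+β.
Need P(θ < 0.62) = 0.025 under Beta(0.73s, 0.27s). Normal approximation: (q−m)/√(m(1−m)/s) ≈ z_{0.025} = -1.96, so s ≈ 0.73·0.27·(-1.96)²/(0.62−0.73)² = 62.6.
At s = 62.6: P(θ<0.62) ≈ 0.031. Adjusting to match 0.025 gives s ≈ 68.82.
So α = 0.73·68.82 ≈ 50.24, β = 0.27·68.82 ≈ 18.58.

α ≈ 50.24, β ≈ 18.58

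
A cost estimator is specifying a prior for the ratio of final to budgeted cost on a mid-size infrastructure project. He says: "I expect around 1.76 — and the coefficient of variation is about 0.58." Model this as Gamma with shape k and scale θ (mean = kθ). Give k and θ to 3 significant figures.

k ≈ 2.97, θ ≈ 0.592

For Gamma(k, scale θ): mean = kθ, variance = kθ², so CV = 1/√k.
CV = 0.58, hence k = 1/CV² = 2.97.
Then θ = mean/k = 1.76/2.97 = 0.592.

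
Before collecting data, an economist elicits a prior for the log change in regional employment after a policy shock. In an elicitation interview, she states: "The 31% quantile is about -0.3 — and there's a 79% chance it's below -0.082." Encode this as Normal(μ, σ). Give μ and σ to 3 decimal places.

For Normal(μ,σ), the p-quantile is μ + z_p·σ. Here z_{0.31} = -0.4959, z_{0.79} = 0.8064.
So -0.3 = μ − 0.4959σ and -0.082 = μ + 0.8064σ.
Subtracting: σ = (-0.082 − -0.3)/(0.8064 − (-0.4959)) = 0.167.
Then μ = -0.3 − (-0.4959)·0.167 = -0.217.

μ = -0.217, σ = 0.167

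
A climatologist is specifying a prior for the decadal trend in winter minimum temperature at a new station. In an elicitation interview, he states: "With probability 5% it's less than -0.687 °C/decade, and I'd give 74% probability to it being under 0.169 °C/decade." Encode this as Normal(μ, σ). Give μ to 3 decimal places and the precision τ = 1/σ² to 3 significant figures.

The p-quantile of Normal(μ,σ) is μ + z_p·σ, with z_{0.05} = -1.645 and z_{0.74} = 0.6433.
Eliminate σ: μ = (z₂·x₁ − z₁·x₂)/(z₂ − z₁) = (0.6433·-0.687 − (-1.645)·0.169)/2.288 = -0.072.
Then σ = (x₂ − x₁)/(z₂ − z₁) = (0.169 − -0.687)/2.288 = 0.374.
Precision τ = 1/σ² = 1/0.3741² = 7.15.

μ = -0.072, τ = 7.15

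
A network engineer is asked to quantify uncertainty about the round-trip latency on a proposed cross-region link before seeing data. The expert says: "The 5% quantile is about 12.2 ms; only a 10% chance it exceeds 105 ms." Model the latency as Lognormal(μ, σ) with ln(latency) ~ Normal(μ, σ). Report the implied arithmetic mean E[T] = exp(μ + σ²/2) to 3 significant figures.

E[T] ≈ 53.6 ms

If T ~ Lognormal(μ,σ) then ln T ~ Normal(μ,σ), so the p-quantile of ln T is μ + z_p·σ.
ln(12.2) = 2.501 and ln(105) = 4.654; z_{0.05} = -1.645, z_{0.9} = 1.282.
σ = (4.654 − 2.501)/(1.282 − (-1.645)) = 0.736.
μ = 2.501 − (-1.645)·0.736 = 3.711.
E[T] = exp(μ + σ²/2) = exp(3.711 + 0.2705) = 53.6 ms.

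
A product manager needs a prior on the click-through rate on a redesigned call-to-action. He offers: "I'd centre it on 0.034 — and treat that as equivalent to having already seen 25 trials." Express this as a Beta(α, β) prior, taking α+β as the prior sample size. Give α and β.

Under the effective-sample-size interpretation, Beta(α, β) has prior mean α/(α+β) and prior sample size α+β.
So α+β = 25 and α/(α+β) = 0.034, giving α = 0.034·25 = 0.85 and β = 25 − 0.85 = 24.15.

α = 0.85, β = 24.15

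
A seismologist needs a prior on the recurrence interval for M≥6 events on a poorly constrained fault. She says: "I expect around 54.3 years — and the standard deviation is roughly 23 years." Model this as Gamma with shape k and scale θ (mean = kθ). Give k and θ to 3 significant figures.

For Gamma(k, scale θ): mean = kθ, variance = kθ², so CV = 1/√k.
CV = SD/mean = 23/54.3 = 0.4236, hence k = 1/CV² = 5.57.
Then θ = mean/k = 54.3/5.57 = 9.74.

k ≈ 5.57, θ ≈ 9.74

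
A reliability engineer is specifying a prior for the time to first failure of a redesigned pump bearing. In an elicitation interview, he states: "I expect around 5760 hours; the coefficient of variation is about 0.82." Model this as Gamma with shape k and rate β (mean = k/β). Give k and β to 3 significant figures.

For Gamma(k, rate β): mean = k/β, variance = k/β², so CV = 1/√k.
CV = 0.82, hence k = 1/CV² = 1.49.
Then β = k/mean = 1.49/5760 = 0.000258.

k ≈ 1.49, β ≈ 0.000258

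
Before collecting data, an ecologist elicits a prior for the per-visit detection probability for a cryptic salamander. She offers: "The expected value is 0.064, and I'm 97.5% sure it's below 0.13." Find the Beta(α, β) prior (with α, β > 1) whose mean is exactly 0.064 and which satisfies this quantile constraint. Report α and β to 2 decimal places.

α ≈ 4.67, β ≈ 68.27

With mean 0.064 fixed, write α = 0.064s, β = 0.936s where s = α+β.
Need P(θ < 0.13) = 0.975 under Beta(0.064s, 0.936s). Normal approximation: (q−m)/√(m(1−m)/s) ≈ z_{0.975} = 1.96, so s ≈ 0.064·0.936·(1.96)²/(0.13−0.064)² = 52.8.
At s = 52.8: P(θ<0.13) ≈ 0.956. Adjusting to match 0.975 gives s ≈ 72.94.
So α = 0.064·72.94 ≈ 4.67, β = 0.936·72.94 ≈ 68.27.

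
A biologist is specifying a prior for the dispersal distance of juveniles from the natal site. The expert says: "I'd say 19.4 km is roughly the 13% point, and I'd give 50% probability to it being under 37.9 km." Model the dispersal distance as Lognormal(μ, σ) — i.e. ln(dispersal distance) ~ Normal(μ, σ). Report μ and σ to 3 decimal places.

If T ~ Lognormal(μ,σ) then ln T ~ Normal(μ,σ), so the p-quantile of ln T is μ + z_p·σ.
ln(19.4) = 2.965 and ln(37.9) = 3.635; z_{0.13} = -1.126, z_{0.5} = 0.
σ = (3.635 − 2.965)/(0 − (-1.126)) = 0.595.
μ = 2.965 − (-1.126)·0.595 = 3.635.

μ ≈ 3.635, σ ≈ 0.595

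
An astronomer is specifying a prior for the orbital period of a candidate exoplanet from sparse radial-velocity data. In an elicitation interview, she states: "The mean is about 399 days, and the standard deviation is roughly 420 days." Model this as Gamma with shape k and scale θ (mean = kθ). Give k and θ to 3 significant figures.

k ≈ 0.902, θ ≈ 442

For Gamma(k, scale θ): mean = kθ, variance = kθ², so CV = 1/√k.
CV = SD/mean = 420/399 = 1.053, hence k = 1/CV² = 0.902.
Then θ = mean/k = 399/0.902 = 442.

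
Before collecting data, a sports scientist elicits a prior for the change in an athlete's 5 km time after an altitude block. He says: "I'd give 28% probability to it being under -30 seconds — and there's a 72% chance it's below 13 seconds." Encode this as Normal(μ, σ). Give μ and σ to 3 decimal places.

μ = -8.500, σ = 36.888

The p-quantile of Normal(μ,σ) is μ + z_p·σ, with z_{0.28} = -0.5828 and z_{0.72} = 0.5828.
Eliminate σ: μ = (z₂·x₁ − z₁·x₂)/(z₂ − z₁) = (0.5828·-30 − (-0.5828)·13)/1.166 = -8.500.
Then σ = (x₂ − x₁)/(z₂ − z₁) = (13 − -30)/1.166 = 36.888.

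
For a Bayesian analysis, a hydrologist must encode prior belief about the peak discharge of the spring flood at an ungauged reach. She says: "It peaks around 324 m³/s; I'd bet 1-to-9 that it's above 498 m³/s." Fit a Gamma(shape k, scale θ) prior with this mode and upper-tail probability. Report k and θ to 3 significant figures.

Gamma(k,θ) with k>1 has mode (k−1)θ, so θ = 324/(k−1).
Need P(X < 498) = 0.9 with θ tied to k this way. Start at k = 2, θ = 324: P(X<498) ≈ 0.454.
Too low — raise k to concentrate. Iterating converges to k ≈ 11.1.
Then θ = 324/(11.1−1) ≈ 32.1.

k ≈ 11.1, θ ≈ 32.1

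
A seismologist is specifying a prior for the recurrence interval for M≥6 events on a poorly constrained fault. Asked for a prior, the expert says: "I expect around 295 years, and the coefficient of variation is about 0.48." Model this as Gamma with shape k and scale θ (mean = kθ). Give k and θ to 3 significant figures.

For Gamma(k, scale θ): mean = kθ, variance = kθ², so CV = 1/√k.
CV = 0.48, hence k = 1/CV² = 4.34.
Then θ = mean/k = 295/4.34 = 68.

k ≈ 4.34, θ ≈ 68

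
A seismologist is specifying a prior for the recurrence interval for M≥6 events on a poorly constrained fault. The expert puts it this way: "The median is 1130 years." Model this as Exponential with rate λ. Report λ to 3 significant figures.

λ ≈ 0.000613

Exponential median = ln 2 / λ, so λ = ln 2 / 1130.0 = 0.000613.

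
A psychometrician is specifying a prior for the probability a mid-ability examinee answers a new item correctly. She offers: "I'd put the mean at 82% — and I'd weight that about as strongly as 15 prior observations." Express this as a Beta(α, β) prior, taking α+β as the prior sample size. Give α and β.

α = 12.3, β = 2.7

Under the effective-sample-size interpretation, Beta(α, β) has prior mean α/(α+β) and prior sample size α+β.
So α+β = 15 and α/(α+β) = 0.82, giving α = 0.82·15 = 12.3 and β = 15 − 12.3 = 2.7.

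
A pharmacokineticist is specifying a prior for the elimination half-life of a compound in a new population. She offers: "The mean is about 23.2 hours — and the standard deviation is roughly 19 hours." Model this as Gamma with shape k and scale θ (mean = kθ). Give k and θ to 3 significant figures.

k ≈ 1.49, θ ≈ 15.6

For Gamma(k, scale θ): mean = kθ, variance = kθ², so CV = 1/√k.
CV = SD/mean = 19/23.2 = 0.819, hence k = 1/CV² = 1.49.
Then θ = mean/k = 23.2/1.49 = 15.6.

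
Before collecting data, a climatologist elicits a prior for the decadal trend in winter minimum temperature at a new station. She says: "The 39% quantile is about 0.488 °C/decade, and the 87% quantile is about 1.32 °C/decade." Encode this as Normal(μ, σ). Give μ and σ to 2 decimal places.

μ = 0.65, σ = 0.59

For Normal(μ,σ), the p-quantile is μ + z_p·σ. Here z_{0.39} = -0.2793, z_{0.87} = 1.126.
So 0.488 = μ − 0.2793σ and 1.32 = μ + 1.126σ.
Subtracting: σ = (1.32 − 0.488)/(1.126 − (-0.2793)) = 0.59.
Then μ = 0.488 − (-0.2793)·0.59 = 0.65.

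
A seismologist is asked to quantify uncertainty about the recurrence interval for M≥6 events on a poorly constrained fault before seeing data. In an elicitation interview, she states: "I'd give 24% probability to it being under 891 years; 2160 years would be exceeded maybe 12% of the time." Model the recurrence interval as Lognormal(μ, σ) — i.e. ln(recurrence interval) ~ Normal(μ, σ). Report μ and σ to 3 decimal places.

If T ~ Lognormal(μ,σ) then ln T ~ Normal(μ,σ), so the p-quantile of ln T is μ + z_p·σ.
ln(891) = 6.792 and ln(2160) = 7.678; z_{0.24} = -0.7063, z_{0.88} = 1.175.
σ = (7.678 − 6.792)/(1.175 − (-0.7063)) = 0.471.
μ = 6.792 − (-0.7063)·0.471 = 7.125.

μ ≈ 7.125, σ ≈ 0.471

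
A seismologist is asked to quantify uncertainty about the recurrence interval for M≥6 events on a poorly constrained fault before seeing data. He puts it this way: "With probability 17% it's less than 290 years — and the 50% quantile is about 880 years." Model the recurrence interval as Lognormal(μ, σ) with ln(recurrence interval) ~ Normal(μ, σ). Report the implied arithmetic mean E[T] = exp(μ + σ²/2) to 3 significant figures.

E[T] ≈ 1730 years

If T ~ Lognormal(μ,σ) then ln T ~ Normal(μ,σ), so the p-quantile of ln T is μ + z_p·σ.
ln(290) = 5.67 and ln(880) = 6.78; z_{0.17} = -0.9542, z_{0.5} = 0.
σ = (6.78 − 5.67)/(0 − (-0.9542)) = 1.163.
μ = 5.67 − (-0.9542)·1.163 = 6.780.
E[T] = exp(μ + σ²/2) = exp(6.780 + 0.6767) = 1730 years.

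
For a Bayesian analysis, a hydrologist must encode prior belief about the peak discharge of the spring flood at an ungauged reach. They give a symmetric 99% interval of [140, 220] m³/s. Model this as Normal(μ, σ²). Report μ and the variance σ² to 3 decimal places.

A symmetric 99% interval runs μ ± z·σ with z = 2.576.
Half-width = 40, so σ = 40/2.576 = 15.5290 and σ² = 241.149.
μ is the interval midpoint, 180.000.

μ = 180.000, σ² = 241.149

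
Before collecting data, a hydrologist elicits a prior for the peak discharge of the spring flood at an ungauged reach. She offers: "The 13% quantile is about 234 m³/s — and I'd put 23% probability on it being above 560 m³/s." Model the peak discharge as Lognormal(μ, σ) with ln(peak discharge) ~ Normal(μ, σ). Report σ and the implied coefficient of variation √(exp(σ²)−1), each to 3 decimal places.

σ ≈ 0.468, CV ≈ 0.495

If T ~ Lognormal(μ,σ) then ln T ~ Normal(μ,σ), so the p-quantile of ln T is μ + z_p·σ.
ln(234) = 5.455 and ln(560) = 6.328; z_{0.13} = -1.126, z_{0.77} = 0.7388.
σ = (6.328 − 5.455)/(0.7388 − (-1.126)) = 0.468.
μ = 5.455 − (-1.126)·0.468 = 5.982.
CV = √(exp(σ²)−1) = √(exp(0.2189)−1) = 0.495.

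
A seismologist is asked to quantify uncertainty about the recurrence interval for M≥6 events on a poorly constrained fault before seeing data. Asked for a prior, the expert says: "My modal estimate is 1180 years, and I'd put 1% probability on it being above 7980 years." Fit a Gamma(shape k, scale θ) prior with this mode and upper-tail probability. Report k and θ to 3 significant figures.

Gamma(k,θ) with k>1 has mode (k−1)θ, so θ = 1180/(k−1).
Need P(X < 7980) = 0.99 with θ tied to k this way. Start at k = 2, θ = 1180: P(X<7980) ≈ 0.991.
Too high — lower k to spread out. Iterating converges to k ≈ 1.97.
Then θ = 1180/(1.97−1) ≈ 1210.

k ≈ 1.97, θ ≈ 1210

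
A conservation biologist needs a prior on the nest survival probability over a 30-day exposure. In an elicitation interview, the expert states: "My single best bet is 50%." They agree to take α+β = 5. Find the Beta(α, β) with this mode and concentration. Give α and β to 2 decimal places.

α = 2.50, β = 2.50

For α,β > 1 the Beta mode is (α−1)/(α+β−2). With α+β = 5, the mode is (α−1)/3.
Set (α−1)/3 = 0.5 → α = 1 + 0.5·3 = 2.50.
β = 5 − α = 2.50.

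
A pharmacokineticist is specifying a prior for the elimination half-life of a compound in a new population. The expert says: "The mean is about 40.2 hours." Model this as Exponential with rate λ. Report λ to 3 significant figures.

Exponential mean = 1/λ, so λ = 1/40.2 = 0.0249.

λ ≈ 0.0249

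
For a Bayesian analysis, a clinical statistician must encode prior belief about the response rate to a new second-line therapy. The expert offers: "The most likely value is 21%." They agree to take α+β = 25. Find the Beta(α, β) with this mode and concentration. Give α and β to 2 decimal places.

For α,β > 1 the Beta mode is (α−1)/(α+β−2). With α+β = 25, the mode is (α−1)/23.
Set (α−1)/23 = 0.21 → α = 1 + 0.21·23 = 5.83.
β = 25 − α = 19.17.

α = 5.83, β = 19.17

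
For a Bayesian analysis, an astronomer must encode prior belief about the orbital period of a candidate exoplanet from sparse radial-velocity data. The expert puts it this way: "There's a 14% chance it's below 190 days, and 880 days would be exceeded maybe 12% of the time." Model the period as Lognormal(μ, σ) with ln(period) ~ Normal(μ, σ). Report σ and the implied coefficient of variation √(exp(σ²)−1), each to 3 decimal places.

σ ≈ 0.680, CV ≈ 0.766

If T ~ Lognormal(μ,σ) then ln T ~ Normal(μ,σ), so the p-quantile of ln T is μ + z_p·σ.
ln(190) = 5.247 and ln(880) = 6.78; z_{0.14} = -1.08, z_{0.88} = 1.175.
σ = (6.78 − 5.247)/(1.175 − (-1.08)) = 0.680.
μ = 5.247 − (-1.08)·0.680 = 5.981.
CV = √(exp(σ²)−1) = √(exp(0.4620)−1) = 0.766.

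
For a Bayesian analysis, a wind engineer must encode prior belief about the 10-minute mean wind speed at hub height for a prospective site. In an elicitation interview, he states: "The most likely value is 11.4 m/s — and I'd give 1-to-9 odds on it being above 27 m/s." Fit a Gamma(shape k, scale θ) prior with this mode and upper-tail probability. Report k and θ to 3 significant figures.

k ≈ 3.59, θ ≈ 4.41

Gamma(k,θ) with k>1 has mode (k−1)θ, so θ = 11.4/(k−1).
Need P(X < 27) = 0.9 with θ tied to k this way. Start at k = 2, θ = 11.4: P(X<27) ≈ 0.685.
Too low — raise k to concentrate. Iterating converges to k ≈ 3.59.
Then θ = 11.4/(3.59−1) ≈ 4.41.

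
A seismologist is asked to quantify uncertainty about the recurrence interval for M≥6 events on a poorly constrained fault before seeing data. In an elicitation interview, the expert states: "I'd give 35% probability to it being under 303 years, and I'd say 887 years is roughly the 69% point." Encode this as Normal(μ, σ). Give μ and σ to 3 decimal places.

μ = 558.373, σ = 662.755

The p-quantile of Normal(μ,σ) is μ + z_p·σ, with z_{0.35} = -0.3853 and z_{0.69} = 0.4959.
Eliminate σ: μ = (z₂·x₁ − z₁·x₂)/(z₂ − z₁) = (0.4959·303 − (-0.3853)·887)/0.8812 = 558.373.
Then σ = (x₂ − x₁)/(z₂ − z₁) = (887 − 303)/0.8812 = 662.755.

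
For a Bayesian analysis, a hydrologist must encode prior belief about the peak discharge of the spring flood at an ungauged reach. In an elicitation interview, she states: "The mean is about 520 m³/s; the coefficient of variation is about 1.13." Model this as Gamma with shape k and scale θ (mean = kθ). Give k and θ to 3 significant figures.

k ≈ 0.783, θ ≈ 664

For Gamma(k, scale θ): mean = kθ, variance = kθ², so CV = 1/√k.
CV = 1.13, hence k = 1/CV² = 0.783.
Then θ = mean/k = 520/0.783 = 664.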